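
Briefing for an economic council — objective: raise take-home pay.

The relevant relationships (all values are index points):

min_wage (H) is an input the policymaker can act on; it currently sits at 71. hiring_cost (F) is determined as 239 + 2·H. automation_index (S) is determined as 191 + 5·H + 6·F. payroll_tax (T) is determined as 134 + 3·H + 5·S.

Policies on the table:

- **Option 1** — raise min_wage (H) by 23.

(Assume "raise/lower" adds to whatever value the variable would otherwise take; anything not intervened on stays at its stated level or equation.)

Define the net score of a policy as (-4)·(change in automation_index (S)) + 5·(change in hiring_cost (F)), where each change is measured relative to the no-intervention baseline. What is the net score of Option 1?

Baseline:
  H = 71
  F = 239 + 2·71 = 381
  S = 191 + 5·71 + 6·381 = 2832
Option 1 (H + 23):
  H = 71 + 23 = 94
  F = 239 + 2·94 = 427
  S = 191 + 5·94 + 6·427 = 3223
ΔS = 3223 − 2832 = 391; ΔF = 427 − 381 = 46
Score = (-4)·391 + 5·46 = -1334

-1334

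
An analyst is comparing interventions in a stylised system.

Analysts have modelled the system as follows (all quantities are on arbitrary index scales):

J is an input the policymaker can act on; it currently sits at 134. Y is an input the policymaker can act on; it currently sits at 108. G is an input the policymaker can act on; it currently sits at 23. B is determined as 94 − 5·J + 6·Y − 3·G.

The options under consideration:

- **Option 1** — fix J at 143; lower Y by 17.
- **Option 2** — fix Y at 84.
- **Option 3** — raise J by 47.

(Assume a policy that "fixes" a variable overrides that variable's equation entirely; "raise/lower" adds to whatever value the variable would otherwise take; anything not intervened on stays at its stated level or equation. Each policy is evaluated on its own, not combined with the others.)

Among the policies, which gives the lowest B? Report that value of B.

-232

Option 1 (J := 143, Y − 17):
  J = 143
  Y = 108 − 17 = 91
  G = 23
  B = 94 − 5·143 + 6·91 − 3·23 = -144
Option 2 (Y := 84):
  J = 134
  Y = 84
  G = 23
  B = 94 − 5·134 + 6·84 − 3·23 = -141
Option 3 (J + 47):
  J = 134 + 47 = 181
  Y = 108
  G = 23
  B = 94 − 5·181 + 6·108 − 3·23 = -232
Comparing — Option 1: B=-144, Option 2: B=-141, Option 3: B=-232. Lowest is -232 (Option 3).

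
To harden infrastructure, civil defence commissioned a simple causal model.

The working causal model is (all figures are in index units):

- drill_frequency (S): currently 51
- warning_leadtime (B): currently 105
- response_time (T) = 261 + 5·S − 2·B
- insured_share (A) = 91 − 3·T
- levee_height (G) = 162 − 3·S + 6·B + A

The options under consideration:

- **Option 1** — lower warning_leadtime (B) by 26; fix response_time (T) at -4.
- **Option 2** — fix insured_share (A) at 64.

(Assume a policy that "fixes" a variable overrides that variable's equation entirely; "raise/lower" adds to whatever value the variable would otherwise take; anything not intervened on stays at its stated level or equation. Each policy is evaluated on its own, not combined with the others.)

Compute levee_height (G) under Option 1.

Option 1 (B − 26, T := -4):
  S = 51
  B = 105 − 26 = 79
  T = -4
  A = 91 − 3·(-4) = 103
  G = 162 − 3·51 + 6·79 + 103 = 586

586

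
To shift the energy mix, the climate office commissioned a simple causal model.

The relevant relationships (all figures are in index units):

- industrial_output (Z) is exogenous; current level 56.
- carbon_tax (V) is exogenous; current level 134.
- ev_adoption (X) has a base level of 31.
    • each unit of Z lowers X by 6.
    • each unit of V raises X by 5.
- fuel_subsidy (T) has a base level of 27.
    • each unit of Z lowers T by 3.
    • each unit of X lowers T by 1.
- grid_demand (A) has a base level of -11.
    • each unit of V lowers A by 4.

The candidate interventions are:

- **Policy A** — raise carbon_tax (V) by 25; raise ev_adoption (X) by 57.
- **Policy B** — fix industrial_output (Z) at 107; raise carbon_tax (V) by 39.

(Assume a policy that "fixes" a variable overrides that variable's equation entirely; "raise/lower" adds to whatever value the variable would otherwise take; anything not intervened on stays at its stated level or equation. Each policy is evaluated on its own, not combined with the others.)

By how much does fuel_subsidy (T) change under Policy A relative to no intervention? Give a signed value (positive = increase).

-182

Baseline:
  Z = 56
  V = 134
  X = 31 − 6·56 + 5·134 = 365
  T = 27 − 3·56 − 365 = -506
Policy A (V + 25, X + 57):
  Z = 56
  V = 134 + 25 = 159
  X = 31 − 6·56 + 5·159 (+57 from intervention) = 547
  T = 27 − 3·56 − 547 = -688
Change in T: -688 − (-506) = -182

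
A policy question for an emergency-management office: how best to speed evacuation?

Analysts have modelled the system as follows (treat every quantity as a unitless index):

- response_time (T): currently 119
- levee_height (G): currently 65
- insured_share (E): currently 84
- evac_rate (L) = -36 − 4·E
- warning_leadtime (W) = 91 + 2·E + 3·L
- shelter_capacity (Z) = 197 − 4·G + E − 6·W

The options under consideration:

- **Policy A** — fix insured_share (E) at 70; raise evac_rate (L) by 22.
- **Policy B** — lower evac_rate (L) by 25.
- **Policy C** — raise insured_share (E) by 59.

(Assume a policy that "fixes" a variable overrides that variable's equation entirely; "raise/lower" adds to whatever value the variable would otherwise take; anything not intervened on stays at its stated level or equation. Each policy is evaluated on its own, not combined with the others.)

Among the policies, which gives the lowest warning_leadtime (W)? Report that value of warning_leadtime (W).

Policy A (E := 70, L + 22):
  E = 70
  L = -36 − 4·70 (+22 from intervention) = -294
  W = 91 + 2·70 + 3·(-294) = -651
Policy B (L − 25):
  E = 84
  L = -36 − 4·84 (−25 from intervention) = -397
  W = 91 + 2·84 + 3·(-397) = -932
Policy C (E + 59):
  E = 84 + 59 = 143
  L = -36 − 4·143 = -608
  W = 91 + 2·143 + 3·(-608) = -1447
Comparing — Policy A: W=-651, Policy B: W=-932, Policy C: W=-1447. Lowest is -1447 (Policy C).

-1447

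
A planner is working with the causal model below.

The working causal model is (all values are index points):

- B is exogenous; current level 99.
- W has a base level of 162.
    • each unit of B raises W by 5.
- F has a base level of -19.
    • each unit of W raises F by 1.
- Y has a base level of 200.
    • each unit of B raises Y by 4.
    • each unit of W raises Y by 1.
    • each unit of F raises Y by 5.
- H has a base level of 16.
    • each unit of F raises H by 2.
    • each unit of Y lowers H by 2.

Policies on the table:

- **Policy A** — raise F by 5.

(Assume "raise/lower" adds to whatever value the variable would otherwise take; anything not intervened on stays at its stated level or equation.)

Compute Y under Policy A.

Policy A (F + 5):
  B = 99
  W = 162 + 5·99 = 657
  F = -19 + 657 (+5 from intervention) = 643
  Y = 200 + 4·99 + 657 + 5·643 = 4468

4468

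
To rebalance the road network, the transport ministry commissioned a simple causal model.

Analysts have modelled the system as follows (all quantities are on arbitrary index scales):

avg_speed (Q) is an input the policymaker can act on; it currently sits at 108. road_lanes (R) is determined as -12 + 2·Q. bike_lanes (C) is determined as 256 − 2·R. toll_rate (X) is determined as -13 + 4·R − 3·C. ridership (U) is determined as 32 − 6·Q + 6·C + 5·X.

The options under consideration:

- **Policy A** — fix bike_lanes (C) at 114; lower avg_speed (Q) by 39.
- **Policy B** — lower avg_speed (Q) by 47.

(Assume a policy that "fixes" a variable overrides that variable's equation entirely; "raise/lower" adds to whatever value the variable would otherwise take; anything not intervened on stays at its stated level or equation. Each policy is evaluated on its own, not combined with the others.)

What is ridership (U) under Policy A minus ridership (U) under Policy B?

-430

Policy A (C := 114, Q − 39):
  Q = 108 − 39 = 69
  R = -12 + 2·69 = 126
  C = 114
  X = -13 + 4·126 − 3·114 = 149
  U = 32 − 6·69 + 6·114 + 5·149 = 1047
Policy B (Q − 47):
  Q = 108 − 47 = 61
  R = -12 + 2·61 = 110
  C = 256 − 2·110 = 36
  X = -13 + 4·110 − 3·36 = 319
  U = 32 − 6·61 + 6·36 + 5·319 = 1477
U: 1047 − 1477 = -430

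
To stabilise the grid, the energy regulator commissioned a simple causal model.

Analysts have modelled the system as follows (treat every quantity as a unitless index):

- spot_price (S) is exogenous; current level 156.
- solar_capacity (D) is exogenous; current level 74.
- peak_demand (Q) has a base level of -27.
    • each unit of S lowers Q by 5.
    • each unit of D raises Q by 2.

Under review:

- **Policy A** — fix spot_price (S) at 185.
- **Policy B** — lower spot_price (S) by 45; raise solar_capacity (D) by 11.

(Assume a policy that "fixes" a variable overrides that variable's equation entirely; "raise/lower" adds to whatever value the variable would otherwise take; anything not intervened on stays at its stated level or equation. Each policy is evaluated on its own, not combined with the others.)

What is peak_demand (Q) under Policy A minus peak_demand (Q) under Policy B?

Policy A (S := 185):
  S = 185
  D = 74
  Q = -27 − 5·185 + 2·74 = -804
Policy B (S − 45, D + 11):
  S = 156 − 45 = 111
  D = 74 + 11 = 85
  Q = -27 − 5·111 + 2·85 = -412
Q: -804 − (-412) = -392

-392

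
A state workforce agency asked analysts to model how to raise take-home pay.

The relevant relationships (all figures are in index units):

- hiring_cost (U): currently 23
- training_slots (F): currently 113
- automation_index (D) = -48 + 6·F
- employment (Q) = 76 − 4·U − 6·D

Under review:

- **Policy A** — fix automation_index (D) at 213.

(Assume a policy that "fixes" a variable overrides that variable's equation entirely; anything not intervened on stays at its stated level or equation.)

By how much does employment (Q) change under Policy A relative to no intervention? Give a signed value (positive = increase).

Baseline:
  U = 23
  F = 113
  D = -48 + 6·113 = 630
  Q = 76 − 4·23 − 6·630 = -3796
Policy A (D := 213):
  U = 23
  F = 113
  D = 213
  Q = 76 − 4·23 − 6·213 = -1294
Change in Q: -1294 − (-3796) = 2502

2502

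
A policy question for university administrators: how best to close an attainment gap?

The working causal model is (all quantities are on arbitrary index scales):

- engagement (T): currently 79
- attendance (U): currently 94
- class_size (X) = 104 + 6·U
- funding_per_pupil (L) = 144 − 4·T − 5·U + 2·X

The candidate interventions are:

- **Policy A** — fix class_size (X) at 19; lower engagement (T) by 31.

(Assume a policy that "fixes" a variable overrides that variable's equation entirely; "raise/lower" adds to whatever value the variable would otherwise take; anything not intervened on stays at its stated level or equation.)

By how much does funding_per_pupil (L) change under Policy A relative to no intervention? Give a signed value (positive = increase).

Baseline:
  T = 79
  U = 94
  X = 104 + 6·94 = 668
  L = 144 − 4·79 − 5·94 + 2·668 = 694
Policy A (X := 19, T − 31):
  T = 79 − 31 = 48
  U = 94
  X = 19
  L = 144 − 4·48 − 5·94 + 2·19 = -480
Change in L: -480 − 694 = -1174

-1174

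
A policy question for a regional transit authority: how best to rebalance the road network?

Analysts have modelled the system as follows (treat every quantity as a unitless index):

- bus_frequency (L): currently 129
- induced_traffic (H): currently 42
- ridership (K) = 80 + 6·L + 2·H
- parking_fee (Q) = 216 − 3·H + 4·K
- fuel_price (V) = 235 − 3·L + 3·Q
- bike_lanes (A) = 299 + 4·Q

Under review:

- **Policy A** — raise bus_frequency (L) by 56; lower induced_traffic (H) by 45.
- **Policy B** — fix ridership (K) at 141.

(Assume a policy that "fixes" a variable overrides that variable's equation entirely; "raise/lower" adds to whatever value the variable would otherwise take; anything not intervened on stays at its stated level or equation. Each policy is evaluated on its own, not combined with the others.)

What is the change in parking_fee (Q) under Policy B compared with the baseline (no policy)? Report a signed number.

-3188

Baseline:
  L = 129
  H = 42
  K = 80 + 6·129 + 2·42 = 938
  Q = 216 − 3·42 + 4·938 = 3842
Policy B (K := 141):
  L = 129
  H = 42
  K = 141
  Q = 216 − 3·42 + 4·141 = 654
Change in Q: 654 − 3842 = -3188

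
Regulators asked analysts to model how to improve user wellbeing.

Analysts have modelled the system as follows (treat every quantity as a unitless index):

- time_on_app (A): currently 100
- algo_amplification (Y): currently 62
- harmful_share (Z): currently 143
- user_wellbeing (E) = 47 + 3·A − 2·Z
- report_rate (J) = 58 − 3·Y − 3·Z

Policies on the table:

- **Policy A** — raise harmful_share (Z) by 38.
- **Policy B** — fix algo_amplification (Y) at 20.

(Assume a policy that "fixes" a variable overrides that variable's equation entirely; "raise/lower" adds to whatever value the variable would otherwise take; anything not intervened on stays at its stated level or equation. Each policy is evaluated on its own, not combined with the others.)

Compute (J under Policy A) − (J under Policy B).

Policy A (Z + 38):
  Y = 62
  Z = 143 + 38 = 181
  J = 58 − 3·62 − 3·181 = -671
Policy B (Y := 20):
  Y = 20
  Z = 143
  J = 58 − 3·20 − 3·143 = -431
J: -671 − (-431) = -240

-240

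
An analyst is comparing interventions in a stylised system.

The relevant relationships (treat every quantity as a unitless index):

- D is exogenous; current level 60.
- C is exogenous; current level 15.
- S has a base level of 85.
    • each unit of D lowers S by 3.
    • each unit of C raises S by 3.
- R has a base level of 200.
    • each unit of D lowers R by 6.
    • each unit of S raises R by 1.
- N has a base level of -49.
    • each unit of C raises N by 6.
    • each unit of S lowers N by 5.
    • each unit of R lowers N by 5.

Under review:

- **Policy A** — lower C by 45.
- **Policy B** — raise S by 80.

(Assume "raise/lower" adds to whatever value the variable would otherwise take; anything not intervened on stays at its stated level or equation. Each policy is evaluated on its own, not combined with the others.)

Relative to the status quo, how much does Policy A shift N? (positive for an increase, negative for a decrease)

1080

Baseline:
  D = 60
  C = 15
  S = 85 − 3·60 + 3·15 = -50
  R = 200 − 6·60 + (-50) = -210
  N = -49 + 6·15 − 5·(-50) − 5·(-210) = 1341
Policy A (C − 45):
  D = 60
  C = 15 − 45 = -30
  S = 85 − 3·60 + 3·(-30) = -185
  R = 200 − 6·60 + (-185) = -345
  N = -49 + 6·(-30) − 5·(-185) − 5·(-345) = 2421
Change in N: 2421 − 1341 = 1080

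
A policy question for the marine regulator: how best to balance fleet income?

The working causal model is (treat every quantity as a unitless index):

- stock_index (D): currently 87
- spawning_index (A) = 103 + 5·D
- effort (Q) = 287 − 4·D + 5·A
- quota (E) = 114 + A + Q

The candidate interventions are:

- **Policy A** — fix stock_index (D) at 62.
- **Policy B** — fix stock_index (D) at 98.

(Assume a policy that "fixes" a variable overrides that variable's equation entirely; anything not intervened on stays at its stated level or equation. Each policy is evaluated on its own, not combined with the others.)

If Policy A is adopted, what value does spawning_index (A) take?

413

Policy A (D := 62):
  D = 62
  A = 103 + 5·62 = 413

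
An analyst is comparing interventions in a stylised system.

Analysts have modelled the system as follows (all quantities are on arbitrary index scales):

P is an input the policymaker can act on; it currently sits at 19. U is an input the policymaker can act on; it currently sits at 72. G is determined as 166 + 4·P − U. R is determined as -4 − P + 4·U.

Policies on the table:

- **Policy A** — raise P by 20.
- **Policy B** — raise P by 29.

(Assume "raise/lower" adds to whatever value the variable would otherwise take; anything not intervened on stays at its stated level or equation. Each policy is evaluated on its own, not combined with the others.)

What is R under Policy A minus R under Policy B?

Policy A (P + 20):
  P = 19 + 20 = 39
  U = 72
  R = -4 − 39 + 4·72 = 245
Policy B (P + 29):
  P = 19 + 29 = 48
  U = 72
  R = -4 − 48 + 4·72 = 236
R: 245 − 236 = 9

9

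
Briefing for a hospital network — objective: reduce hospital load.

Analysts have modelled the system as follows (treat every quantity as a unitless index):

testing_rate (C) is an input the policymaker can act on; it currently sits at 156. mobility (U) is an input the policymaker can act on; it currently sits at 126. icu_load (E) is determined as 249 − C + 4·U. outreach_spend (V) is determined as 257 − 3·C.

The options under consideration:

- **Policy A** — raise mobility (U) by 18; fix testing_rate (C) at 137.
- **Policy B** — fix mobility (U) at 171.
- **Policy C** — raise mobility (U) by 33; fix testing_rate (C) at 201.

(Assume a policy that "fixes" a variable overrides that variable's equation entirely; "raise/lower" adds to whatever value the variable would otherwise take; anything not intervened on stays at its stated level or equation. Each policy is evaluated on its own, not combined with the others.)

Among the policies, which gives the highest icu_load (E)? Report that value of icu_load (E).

777

Policy A (U + 18, C := 137):
  C = 137
  U = 126 + 18 = 144
  E = 249 − 137 + 4·144 = 688
Policy B (U := 171):
  C = 156
  U = 171
  E = 249 − 156 + 4·171 = 777
Policy C (U + 33, C := 201):
  C = 201
  U = 126 + 33 = 159
  E = 249 − 201 + 4·159 = 684
Comparing — Policy A: E=688, Policy B: E=777, Policy C: E=684. Highest is 777 (Policy B).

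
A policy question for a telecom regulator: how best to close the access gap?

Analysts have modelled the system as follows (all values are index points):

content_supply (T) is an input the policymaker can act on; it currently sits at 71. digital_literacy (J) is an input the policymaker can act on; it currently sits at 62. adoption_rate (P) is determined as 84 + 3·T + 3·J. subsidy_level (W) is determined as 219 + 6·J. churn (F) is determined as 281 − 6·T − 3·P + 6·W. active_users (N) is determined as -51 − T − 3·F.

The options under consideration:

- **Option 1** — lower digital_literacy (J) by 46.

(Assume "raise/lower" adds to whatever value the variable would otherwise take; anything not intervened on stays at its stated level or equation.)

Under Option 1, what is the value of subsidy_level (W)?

Option 1 (J − 46):
  J = 62 − 46 = 16
  W = 219 + 6·16 = 315

315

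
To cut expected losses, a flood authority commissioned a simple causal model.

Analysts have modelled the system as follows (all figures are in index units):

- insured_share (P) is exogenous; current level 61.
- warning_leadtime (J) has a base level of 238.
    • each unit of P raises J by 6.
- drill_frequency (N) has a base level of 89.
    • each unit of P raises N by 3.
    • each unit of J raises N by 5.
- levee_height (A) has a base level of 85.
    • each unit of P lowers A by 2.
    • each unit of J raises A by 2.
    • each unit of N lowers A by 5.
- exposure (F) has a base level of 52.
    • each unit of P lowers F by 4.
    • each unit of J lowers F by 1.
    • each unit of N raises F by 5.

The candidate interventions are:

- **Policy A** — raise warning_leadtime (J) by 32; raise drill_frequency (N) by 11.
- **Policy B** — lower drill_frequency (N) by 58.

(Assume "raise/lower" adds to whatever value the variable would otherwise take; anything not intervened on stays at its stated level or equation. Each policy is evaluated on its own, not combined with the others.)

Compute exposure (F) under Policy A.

Policy A (J + 32, N + 11):
  P = 61
  J = 238 + 6·61 (+32 from intervention) = 636
  N = 89 + 3·61 + 5·636 (+11 from intervention) = 3463
  F = 52 − 4·61 − 636 + 5·3463 = 16487

16487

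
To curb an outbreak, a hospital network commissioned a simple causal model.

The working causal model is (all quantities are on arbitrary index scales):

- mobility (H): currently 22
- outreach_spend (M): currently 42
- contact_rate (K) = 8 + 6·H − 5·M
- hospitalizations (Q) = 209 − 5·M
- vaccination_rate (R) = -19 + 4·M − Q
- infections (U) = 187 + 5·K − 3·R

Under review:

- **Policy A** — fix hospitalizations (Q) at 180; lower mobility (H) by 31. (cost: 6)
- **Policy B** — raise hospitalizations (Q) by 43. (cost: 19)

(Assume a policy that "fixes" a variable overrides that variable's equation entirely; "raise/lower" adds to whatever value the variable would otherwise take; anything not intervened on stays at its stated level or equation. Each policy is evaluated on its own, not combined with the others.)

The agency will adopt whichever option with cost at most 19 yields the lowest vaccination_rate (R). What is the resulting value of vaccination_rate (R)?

Policy A (Q := 180, H − 31):
  M = 42
  Q = 180
  R = -19 + 4·42 − 180 = -31
Policy B (Q + 43):
  M = 42
  Q = 209 − 5·42 (+43 from intervention) = 42
  R = -19 + 4·42 − 42 = 107
Comparing — Policy A: R=-31, Policy B: R=107. Lowest is -31 (Policy A).

-31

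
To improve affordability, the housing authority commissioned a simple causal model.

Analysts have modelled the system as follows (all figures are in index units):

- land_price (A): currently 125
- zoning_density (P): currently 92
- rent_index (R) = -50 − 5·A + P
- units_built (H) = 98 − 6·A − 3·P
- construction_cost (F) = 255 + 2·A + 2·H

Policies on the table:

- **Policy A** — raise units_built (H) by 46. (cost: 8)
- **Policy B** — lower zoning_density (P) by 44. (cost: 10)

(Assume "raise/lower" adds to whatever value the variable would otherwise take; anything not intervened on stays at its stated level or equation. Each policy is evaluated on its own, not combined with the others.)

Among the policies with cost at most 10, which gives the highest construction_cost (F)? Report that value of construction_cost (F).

-1087

Policy A (H + 46):
  A = 125
  P = 92
  H = 98 − 6·125 − 3·92 (+46 from intervention) = -882
  F = 255 + 2·125 + 2·(-882) = -1259
Policy B (P − 44):
  A = 125
  P = 92 − 44 = 48
  H = 98 − 6·125 − 3·48 = -796
  F = 255 + 2·125 + 2·(-796) = -1087
Comparing — Policy A: F=-1259, Policy B: F=-1087. Highest is -1087 (Policy B).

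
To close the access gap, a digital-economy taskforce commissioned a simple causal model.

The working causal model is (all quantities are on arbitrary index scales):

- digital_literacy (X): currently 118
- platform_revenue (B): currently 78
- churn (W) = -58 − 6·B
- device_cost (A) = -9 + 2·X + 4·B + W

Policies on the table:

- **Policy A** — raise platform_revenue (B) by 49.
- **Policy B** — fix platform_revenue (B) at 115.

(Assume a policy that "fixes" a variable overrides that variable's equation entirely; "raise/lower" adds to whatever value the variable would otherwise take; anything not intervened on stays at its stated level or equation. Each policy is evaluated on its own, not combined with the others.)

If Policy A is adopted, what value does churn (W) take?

Policy A (B + 49):
  B = 78 + 49 = 127
  W = -58 − 6·127 = -820

-820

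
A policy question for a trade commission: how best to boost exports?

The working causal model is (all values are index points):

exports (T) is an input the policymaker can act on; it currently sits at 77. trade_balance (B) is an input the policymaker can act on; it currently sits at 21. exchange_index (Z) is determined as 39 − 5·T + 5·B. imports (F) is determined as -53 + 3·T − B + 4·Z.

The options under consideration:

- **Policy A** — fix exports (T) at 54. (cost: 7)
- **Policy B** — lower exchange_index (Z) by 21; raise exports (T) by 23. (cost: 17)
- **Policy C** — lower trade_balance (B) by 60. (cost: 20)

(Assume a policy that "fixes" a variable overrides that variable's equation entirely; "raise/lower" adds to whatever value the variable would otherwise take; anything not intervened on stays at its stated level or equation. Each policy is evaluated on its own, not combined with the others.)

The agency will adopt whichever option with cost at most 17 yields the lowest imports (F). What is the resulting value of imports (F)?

-1282

Policy A (T := 54):
  T = 54
  B = 21
  Z = 39 − 5·54 + 5·21 = -126
  F = -53 + 3·54 − 21 + 4·(-126) = -416
Policy B (Z − 21, T + 23):
  T = 77 + 23 = 100
  B = 21
  Z = 39 − 5·100 + 5·21 (−21 from intervention) = -377
  F = -53 + 3·100 − 21 + 4·(-377) = -1282
Comparing — Policy A: F=-416, Policy B: F=-1282. Lowest is -1282 (Policy B).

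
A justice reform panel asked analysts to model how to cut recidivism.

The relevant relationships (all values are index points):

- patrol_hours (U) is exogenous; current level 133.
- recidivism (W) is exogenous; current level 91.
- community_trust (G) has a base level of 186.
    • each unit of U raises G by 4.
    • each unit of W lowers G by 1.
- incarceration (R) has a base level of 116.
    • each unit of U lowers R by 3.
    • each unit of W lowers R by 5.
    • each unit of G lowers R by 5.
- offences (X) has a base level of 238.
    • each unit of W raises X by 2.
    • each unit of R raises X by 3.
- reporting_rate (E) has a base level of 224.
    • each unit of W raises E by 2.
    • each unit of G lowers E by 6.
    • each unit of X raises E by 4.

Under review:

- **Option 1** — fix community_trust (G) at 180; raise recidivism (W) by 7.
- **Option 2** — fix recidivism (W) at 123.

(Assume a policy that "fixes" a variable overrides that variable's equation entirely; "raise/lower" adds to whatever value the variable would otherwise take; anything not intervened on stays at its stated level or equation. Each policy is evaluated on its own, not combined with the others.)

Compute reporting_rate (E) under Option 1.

Option 1 (G := 180, W + 7):
  U = 133
  W = 91 + 7 = 98
  G = 180
  R = 116 − 3·133 − 5·98 − 5·180 = -1673
  X = 238 + 2·98 + 3·(-1673) = -4585
  E = 224 + 2·98 − 6·180 + 4·(-4585) = -19000

-19000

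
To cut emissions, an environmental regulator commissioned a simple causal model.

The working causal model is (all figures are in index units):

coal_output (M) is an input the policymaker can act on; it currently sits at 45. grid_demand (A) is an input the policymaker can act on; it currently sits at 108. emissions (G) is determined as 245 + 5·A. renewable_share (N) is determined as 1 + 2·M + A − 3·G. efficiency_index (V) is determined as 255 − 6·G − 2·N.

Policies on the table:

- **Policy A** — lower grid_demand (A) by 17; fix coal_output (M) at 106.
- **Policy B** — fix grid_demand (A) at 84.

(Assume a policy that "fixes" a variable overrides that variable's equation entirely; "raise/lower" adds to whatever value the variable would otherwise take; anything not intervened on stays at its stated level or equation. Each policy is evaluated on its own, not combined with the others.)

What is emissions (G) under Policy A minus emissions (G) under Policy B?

Policy A (A − 17, M := 106):
  A = 108 − 17 = 91
  G = 245 + 5·91 = 700
Policy B (A := 84):
  A = 84
  G = 245 + 5·84 = 665
G: 700 − 665 = 35

35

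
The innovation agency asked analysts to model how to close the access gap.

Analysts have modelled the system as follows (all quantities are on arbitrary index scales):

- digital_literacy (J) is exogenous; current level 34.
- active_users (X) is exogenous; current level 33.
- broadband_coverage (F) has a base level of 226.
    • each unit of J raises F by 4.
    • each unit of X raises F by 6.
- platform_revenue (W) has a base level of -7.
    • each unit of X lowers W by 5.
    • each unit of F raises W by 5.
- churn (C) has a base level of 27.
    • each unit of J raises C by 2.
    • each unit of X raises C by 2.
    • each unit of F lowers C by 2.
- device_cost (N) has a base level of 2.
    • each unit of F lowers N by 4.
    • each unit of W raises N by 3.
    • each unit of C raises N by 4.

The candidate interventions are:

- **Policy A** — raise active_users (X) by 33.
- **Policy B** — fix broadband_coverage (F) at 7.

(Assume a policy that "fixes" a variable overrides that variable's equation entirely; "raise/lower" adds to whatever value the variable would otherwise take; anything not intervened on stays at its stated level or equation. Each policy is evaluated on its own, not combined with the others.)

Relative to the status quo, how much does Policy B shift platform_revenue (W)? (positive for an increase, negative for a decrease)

-2765

Baseline:
  J = 34
  X = 33
  F = 226 + 4·34 + 6·33 = 560
  W = -7 − 5·33 + 5·560 = 2628
Policy B (F := 7):
  J = 34
  X = 33
  F = 7
  W = -7 − 5·33 + 5·7 = -137
Change in W: -137 − 2628 = -2765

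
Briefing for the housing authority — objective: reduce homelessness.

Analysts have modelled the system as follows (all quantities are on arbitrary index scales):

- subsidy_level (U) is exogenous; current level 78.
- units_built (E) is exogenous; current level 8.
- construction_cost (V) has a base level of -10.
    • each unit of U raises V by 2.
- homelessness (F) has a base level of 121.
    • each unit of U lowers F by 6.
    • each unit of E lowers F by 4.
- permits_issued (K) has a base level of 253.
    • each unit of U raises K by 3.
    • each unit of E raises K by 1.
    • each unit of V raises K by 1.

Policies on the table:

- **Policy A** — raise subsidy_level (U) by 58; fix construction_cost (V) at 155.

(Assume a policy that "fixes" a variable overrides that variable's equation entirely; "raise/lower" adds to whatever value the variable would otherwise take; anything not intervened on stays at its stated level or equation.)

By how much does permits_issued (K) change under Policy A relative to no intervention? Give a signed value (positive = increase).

Baseline:
  U = 78
  E = 8
  V = -10 + 2·78 = 146
  K = 253 + 3·78 + 8 + 146 = 641
Policy A (U + 58, V := 155):
  U = 78 + 58 = 136
  E = 8
  V = 155
  K = 253 + 3·136 + 8 + 155 = 824
Change in K: 824 − 641 = 183

183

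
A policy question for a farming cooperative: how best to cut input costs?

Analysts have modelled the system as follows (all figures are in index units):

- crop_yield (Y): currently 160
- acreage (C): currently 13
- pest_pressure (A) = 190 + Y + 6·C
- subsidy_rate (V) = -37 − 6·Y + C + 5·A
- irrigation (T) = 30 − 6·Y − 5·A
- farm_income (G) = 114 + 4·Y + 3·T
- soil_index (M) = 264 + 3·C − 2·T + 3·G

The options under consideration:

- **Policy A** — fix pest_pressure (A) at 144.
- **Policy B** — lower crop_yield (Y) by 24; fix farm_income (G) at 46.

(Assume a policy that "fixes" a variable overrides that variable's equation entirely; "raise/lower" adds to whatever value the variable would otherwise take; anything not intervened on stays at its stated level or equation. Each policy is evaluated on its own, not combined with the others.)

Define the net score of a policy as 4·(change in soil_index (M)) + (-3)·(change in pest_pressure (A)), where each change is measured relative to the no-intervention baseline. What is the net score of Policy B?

99984

Baseline:
  Y = 160
  C = 13
  A = 190 + 160 + 6·13 = 428
  T = 30 − 6·160 − 5·428 = -3070
  G = 114 + 4·160 + 3·(-3070) = -8456
  M = 264 + 3·13 − 2·(-3070) + 3·(-8456) = -18925
Policy B (Y − 24, G := 46):
  Y = 160 − 24 = 136
  C = 13
  A = 190 + 136 + 6·13 = 404
  T = 30 − 6·136 − 5·404 = -2806
  G = 46
  M = 264 + 3·13 − 2·(-2806) + 3·46 = 6053
ΔM = 6053 − (-18925) = 24978; ΔA = 404 − 428 = -24
Score = 4·24978 + (-3)·(-24) = 99984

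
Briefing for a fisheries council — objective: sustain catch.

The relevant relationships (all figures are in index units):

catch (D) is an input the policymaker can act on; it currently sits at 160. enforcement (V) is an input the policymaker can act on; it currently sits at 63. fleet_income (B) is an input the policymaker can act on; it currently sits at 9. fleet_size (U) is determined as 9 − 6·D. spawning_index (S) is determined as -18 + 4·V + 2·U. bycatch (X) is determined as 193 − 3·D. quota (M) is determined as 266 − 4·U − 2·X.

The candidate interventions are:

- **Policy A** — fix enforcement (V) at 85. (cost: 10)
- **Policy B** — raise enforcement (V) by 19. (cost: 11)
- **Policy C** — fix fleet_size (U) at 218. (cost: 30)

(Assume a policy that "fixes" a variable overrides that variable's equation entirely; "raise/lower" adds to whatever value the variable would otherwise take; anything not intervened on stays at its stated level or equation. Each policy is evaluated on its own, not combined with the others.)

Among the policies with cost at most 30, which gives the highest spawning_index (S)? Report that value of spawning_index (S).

Policy A (V := 85):
  D = 160
  V = 85
  U = 9 − 6·160 = -951
  S = -18 + 4·85 + 2·(-951) = -1580
Policy B (V + 19):
  D = 160
  V = 63 + 19 = 82
  U = 9 − 6·160 = -951
  S = -18 + 4·82 + 2·(-951) = -1592
Policy C (U := 218):
  D = 160
  V = 63
  U = 218
  S = -18 + 4·63 + 2·218 = 670
Comparing — Policy A: S=-1580, Policy B: S=-1592, Policy C: S=670. Highest is 670 (Policy C).

670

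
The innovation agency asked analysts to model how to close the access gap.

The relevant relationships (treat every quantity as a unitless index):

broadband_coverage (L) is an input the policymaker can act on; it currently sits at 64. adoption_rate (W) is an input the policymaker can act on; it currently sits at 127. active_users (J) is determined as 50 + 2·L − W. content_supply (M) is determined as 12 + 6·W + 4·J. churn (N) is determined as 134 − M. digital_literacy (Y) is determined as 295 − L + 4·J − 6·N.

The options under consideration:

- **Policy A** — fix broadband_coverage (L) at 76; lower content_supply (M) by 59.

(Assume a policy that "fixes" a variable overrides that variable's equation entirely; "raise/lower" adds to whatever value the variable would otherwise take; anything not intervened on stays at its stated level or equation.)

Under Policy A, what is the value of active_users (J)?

Policy A (L := 76, M − 59):
  L = 76
  W = 127
  J = 50 + 2·76 − 127 = 75

75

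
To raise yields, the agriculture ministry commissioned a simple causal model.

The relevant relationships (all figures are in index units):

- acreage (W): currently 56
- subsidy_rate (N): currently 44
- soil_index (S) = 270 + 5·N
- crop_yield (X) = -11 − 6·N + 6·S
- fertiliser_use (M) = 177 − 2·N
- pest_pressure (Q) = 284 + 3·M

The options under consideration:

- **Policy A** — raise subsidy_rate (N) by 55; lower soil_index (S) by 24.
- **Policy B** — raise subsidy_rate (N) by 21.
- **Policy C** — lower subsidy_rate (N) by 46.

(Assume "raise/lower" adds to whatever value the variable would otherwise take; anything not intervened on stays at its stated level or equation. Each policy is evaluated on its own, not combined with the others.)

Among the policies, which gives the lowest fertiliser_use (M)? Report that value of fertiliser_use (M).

Policy A (N + 55, S − 24):
  N = 44 + 55 = 99
  M = 177 − 2·99 = -21
Policy B (N + 21):
  N = 44 + 21 = 65
  M = 177 − 2·65 = 47
Policy C (N − 46):
  N = 44 − 46 = -2
  M = 177 − 2·(-2) = 181
Comparing — Policy A: M=-21, Policy B: M=47, Policy C: M=181. Lowest is -21 (Policy A).

-21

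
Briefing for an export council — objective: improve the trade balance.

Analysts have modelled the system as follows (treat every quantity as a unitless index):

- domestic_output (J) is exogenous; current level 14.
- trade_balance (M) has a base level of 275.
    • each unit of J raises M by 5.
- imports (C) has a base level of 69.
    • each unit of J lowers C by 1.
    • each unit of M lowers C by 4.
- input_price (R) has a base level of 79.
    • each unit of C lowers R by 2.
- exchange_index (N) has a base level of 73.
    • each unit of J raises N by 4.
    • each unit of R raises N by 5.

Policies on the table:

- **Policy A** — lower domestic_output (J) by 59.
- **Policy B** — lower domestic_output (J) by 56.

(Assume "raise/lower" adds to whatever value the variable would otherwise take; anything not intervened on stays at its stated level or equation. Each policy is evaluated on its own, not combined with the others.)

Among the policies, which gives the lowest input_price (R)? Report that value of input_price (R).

Policy A (J − 59):
  J = 14 − 59 = -45
  M = 275 + 5·(-45) = 50
  C = 69 − (-45) − 4·50 = -86
  R = 79 − 2·(-86) = 251
Policy B (J − 56):
  J = 14 − 56 = -42
  M = 275 + 5·(-42) = 65
  C = 69 − (-42) − 4·65 = -149
  R = 79 − 2·(-149) = 377
Comparing — Policy A: R=251, Policy B: R=377. Lowest is 251 (Policy A).

251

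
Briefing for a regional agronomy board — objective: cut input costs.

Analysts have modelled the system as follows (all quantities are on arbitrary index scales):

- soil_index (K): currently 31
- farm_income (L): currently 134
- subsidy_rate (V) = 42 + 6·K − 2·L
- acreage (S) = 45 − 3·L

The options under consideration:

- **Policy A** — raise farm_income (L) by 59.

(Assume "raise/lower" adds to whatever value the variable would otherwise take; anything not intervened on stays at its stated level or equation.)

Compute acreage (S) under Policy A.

Policy A (L + 59):
  L = 134 + 59 = 193
  S = 45 − 3·193 = -534

-534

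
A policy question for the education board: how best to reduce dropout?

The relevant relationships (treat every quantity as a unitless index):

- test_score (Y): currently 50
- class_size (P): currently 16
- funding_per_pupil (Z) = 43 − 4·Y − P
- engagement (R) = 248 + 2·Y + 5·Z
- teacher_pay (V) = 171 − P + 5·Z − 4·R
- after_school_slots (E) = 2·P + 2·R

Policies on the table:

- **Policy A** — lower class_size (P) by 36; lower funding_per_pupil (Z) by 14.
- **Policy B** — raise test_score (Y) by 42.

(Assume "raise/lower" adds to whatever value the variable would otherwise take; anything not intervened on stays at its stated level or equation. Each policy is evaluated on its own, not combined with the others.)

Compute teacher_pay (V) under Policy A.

1064

Policy A (P − 36, Z − 14):
  Y = 50
  P = 16 − 36 = -20
  Z = 43 − 4·50 − (-20) (−14 from intervention) = -151
  R = 248 + 2·50 + 5·(-151) = -407
  V = 171 − (-20) + 5·(-151) − 4·(-407) = 1064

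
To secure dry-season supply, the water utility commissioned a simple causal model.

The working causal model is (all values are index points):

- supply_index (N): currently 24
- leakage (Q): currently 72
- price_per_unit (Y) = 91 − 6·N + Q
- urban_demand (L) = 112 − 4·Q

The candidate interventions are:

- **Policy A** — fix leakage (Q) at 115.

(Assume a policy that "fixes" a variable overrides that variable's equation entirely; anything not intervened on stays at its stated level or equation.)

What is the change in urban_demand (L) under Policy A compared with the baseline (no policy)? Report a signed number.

-172

Baseline:
  Q = 72
  L = 112 − 4·72 = -176
Policy A (Q := 115):
  Q = 115
  L = 112 − 4·115 = -348
Change in L: -348 − (-176) = -172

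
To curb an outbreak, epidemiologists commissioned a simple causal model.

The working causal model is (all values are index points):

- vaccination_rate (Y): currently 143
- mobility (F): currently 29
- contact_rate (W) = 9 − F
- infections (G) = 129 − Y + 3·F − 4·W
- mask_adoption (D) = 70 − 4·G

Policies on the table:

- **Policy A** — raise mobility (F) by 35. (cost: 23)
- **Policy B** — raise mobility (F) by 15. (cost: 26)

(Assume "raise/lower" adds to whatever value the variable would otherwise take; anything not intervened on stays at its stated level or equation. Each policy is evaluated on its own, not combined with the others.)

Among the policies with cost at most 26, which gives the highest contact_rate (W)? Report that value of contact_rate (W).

Policy A (F + 35):
  F = 29 + 35 = 64
  W = 9 − 64 = -55
Policy B (F + 15):
  F = 29 + 15 = 44
  W = 9 − 44 = -35
Comparing — Policy A: W=-55, Policy B: W=-35. Highest is -35 (Policy B).

-35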